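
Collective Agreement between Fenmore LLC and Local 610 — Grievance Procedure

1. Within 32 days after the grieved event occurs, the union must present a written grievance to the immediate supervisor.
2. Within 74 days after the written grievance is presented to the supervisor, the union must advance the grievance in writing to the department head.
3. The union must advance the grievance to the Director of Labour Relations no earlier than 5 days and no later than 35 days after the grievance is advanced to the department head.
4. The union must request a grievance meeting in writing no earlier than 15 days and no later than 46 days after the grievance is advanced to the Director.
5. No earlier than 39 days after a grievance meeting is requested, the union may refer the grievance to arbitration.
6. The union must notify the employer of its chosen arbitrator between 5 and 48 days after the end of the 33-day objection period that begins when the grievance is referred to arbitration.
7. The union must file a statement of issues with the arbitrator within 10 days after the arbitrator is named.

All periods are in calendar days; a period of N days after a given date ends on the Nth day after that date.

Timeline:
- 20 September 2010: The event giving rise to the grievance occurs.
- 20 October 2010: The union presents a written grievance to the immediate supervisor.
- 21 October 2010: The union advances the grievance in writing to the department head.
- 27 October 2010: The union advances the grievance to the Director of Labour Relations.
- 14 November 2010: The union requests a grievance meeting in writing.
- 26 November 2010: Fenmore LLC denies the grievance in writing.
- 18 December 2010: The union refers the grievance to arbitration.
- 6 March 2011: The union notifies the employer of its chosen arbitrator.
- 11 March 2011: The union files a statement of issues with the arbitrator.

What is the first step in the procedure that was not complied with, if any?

Step 5

Step 1: 32 days after 20 September 2010 (when the grieved event occurs) is 22 October 2010; 20 October 2010 is within that limit.
Step 2: 74 days after 20 October 2010 (when the written grievance is presented to the supervisor) is 2 January 2011; 21 October 2010 is within that limit.
Step 3: the window is 5–35 days after 21 October 2010 (when the grievance is advanced to the department head), so 26 October 2010 through 25 November 2010; done 27 October 2010 — within the window.
Step 4: the window is 15–46 days after 27 October 2010 (when the grievance is advanced to the Director), so 11 November 2010 through 12 December 2010; done 14 November 2010 — within the window.
Step 5: the earliest permitted date is 39 days after 14 November 2010 (when a grievance meeting is requested), i.e. 23 December 2010; done 18 December 2010 — 5 days too early.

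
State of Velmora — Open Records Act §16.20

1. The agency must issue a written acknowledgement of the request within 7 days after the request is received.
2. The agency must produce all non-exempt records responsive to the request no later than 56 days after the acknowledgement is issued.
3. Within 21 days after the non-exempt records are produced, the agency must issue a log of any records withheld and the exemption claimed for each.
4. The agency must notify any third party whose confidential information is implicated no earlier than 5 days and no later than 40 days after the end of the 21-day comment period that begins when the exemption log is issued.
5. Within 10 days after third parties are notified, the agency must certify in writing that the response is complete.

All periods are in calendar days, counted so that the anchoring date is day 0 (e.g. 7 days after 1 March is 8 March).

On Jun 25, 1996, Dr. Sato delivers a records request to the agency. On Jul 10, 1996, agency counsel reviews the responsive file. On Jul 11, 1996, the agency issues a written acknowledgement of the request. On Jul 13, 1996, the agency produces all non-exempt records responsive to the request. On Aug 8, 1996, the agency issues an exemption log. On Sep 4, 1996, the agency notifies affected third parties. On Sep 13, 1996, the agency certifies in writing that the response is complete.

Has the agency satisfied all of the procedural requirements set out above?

Step 1: 7 days after Jun 25, 1996 (when the request is received) is Jul 2, 1996; Jul 11, 1996 misses that deadline by 9 days.
Later steps need not be reached.

No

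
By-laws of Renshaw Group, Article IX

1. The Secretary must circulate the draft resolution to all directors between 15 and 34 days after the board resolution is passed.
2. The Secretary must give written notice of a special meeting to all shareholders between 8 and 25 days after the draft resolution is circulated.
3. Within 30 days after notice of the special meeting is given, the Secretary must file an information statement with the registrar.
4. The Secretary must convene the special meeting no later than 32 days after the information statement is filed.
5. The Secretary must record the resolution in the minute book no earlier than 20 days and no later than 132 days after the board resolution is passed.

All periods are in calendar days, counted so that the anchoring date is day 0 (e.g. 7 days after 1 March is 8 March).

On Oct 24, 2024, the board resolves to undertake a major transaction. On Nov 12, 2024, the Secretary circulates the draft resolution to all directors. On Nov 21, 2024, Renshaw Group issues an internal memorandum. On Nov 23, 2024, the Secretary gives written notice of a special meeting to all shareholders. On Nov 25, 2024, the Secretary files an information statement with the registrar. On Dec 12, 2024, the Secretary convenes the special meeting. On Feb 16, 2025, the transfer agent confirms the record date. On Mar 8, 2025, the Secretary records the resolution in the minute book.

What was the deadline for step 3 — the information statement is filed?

Dec 23, 2024

Step 3 runs from Nov 23, 2024, when notice of the special meeting is given. 30 days after Nov 23, 2024 is Dec 23, 2024.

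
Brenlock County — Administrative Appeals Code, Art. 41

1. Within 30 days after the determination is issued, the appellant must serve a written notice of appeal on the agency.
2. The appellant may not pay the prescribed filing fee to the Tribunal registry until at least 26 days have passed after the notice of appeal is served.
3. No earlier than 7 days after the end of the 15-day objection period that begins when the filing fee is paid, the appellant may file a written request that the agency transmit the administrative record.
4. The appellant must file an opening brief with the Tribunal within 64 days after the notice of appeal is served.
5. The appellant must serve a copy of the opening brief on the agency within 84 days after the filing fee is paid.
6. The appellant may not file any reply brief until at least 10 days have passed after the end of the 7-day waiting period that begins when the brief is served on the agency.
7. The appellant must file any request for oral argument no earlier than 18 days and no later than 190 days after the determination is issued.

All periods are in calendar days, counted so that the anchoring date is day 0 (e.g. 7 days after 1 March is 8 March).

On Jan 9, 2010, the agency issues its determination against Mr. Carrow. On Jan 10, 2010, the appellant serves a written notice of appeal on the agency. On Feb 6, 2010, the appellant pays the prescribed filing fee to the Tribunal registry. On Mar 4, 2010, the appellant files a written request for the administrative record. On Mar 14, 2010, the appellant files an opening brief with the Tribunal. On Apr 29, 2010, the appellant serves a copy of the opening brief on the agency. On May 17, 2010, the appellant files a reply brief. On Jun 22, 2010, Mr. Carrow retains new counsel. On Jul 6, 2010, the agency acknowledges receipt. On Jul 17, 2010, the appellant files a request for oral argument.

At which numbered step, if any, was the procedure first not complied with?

Step 1: 30 days after Jan 9, 2010 (when the determination is issued) is Feb 8, 2010; completed Jan 10, 2010, before the deadline.
Step 2: the earliest permitted date is 26 days after Jan 10, 2010 (when the notice of appeal is served), i.e. Feb 5, 2010; Feb 6, 2010 is on or after that date.
Step 3: the earliest permitted date is 7 days after Feb 21, 2010 (end of the 15-day objection period, which began when the filing fee is paid on Feb 6, 2010), i.e. Feb 28, 2010; Mar 4, 2010 is on or after that date.
Step 4: 64 days after Jan 10, 2010 (when the notice of appeal is served) is Mar 15, 2010; Mar 14, 2010 is within that limit.
Step 5: 84 days after Feb 6, 2010 (when the filing fee is paid) is May 1, 2010; done Apr 29, 2010 — timely.
Step 6: the earliest permitted date is 10 days after May 6, 2010 (end of the 7-day waiting period, which began when the brief is served on the agency on Apr 29, 2010), i.e. May 16, 2010; done May 17, 2010, after the minimum wait.
Step 7: the window is 18–190 days after Jan 9, 2010 (when the determination is issued), so Jan 27, 2010 through Jul 18, 2010; done Jul 17, 2010 — within the window.

None — every step was satisfied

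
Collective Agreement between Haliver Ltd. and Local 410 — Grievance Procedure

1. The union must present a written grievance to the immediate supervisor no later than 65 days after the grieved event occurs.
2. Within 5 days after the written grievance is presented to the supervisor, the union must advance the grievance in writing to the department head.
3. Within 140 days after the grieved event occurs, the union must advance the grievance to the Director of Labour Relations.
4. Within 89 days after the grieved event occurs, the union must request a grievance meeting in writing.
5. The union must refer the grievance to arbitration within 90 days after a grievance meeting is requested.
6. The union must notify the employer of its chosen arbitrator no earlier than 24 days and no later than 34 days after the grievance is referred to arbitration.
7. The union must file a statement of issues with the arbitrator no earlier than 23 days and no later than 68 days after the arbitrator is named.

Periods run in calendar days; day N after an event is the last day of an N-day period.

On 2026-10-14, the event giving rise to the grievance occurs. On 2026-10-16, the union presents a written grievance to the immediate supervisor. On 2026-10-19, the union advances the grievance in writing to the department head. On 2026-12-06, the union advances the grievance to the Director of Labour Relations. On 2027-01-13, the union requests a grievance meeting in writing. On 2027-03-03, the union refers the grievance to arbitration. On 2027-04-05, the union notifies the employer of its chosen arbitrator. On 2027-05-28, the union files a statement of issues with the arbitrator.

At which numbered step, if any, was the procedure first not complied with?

Step 4

Step 1: 65 days after 2026-10-14 (when the grieved event occurs) is 2026-12-18; 2026-10-16 is within that limit.
Step 2: 5 days after 2026-10-16 (when the written grievance is presented to the supervisor) is 2026-10-21; completed 2026-10-19, before the deadline.
Step 3: 140 days after 2026-10-14 (when the grieved event occurs) is 2027-03-03; 2026-12-06 is within that limit.
Step 4: 89 days after 2026-10-14 (when the grieved event occurs) is 2027-01-11; done 2027-01-13 — 2 days late.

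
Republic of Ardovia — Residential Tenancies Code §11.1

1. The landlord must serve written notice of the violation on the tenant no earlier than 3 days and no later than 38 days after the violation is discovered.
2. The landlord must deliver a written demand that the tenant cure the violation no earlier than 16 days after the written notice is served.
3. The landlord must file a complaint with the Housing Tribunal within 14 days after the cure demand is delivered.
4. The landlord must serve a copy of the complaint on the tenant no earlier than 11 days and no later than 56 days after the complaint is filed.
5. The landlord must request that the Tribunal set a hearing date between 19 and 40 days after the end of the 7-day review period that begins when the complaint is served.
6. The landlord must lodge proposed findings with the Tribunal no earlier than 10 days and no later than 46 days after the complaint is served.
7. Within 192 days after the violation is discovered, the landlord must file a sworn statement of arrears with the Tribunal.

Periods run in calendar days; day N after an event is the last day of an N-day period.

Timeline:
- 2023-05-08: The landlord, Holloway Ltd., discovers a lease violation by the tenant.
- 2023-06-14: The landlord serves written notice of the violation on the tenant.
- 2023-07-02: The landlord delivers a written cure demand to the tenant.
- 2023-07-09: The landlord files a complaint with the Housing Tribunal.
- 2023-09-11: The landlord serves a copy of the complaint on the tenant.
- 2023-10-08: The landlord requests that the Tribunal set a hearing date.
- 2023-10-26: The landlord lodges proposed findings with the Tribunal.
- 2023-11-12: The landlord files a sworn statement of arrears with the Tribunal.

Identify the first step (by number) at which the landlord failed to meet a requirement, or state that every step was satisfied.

Step 4

(1) the permitted window runs from 2023-05-08 + 3 = 2023-05-11 to 2023-05-08 + 38 = 2023-06-15; done 2023-06-14 — within the window.
(2) permitted from 2023-06-14 + 16 days = 2023-06-30 onward; 2023-07-02 is on or after that date.
(3) due by 2023-07-02 + 14 days = 2023-07-16; 2023-07-09 is within that limit.
(4) the permitted window runs from 2023-07-09 + 11 = 2023-07-20 to 2023-07-09 + 56 = 2023-09-03; done 2023-09-11 — 8 days after the window closed.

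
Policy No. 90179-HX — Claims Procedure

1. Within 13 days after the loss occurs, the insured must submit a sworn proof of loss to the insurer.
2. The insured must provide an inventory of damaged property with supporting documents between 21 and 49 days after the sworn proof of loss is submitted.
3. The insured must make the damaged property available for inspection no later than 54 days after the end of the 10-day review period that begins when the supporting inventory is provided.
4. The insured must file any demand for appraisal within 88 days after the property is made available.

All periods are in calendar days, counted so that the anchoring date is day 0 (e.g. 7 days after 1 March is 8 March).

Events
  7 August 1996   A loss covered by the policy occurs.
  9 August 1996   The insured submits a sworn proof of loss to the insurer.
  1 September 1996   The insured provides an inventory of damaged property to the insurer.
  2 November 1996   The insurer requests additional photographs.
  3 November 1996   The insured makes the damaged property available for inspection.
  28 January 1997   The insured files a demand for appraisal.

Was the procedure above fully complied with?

Yes

(1) due by 7 August 1996 + 13 days = 20 August 1996; done 9 August 1996 — timely.
(2) the permitted window runs from 9 August 1996 + 21 = 30 August 1996 to 9 August 1996 + 49 = 27 September 1996; 1 September 1996 falls inside that range.
(3) due by 11 September 1996 + 54 days = 4 November 1996; done 3 November 1996 — timely.
(4) due by 3 November 1996 + 88 days = 30 January 1997; done 28 January 1997 — timely.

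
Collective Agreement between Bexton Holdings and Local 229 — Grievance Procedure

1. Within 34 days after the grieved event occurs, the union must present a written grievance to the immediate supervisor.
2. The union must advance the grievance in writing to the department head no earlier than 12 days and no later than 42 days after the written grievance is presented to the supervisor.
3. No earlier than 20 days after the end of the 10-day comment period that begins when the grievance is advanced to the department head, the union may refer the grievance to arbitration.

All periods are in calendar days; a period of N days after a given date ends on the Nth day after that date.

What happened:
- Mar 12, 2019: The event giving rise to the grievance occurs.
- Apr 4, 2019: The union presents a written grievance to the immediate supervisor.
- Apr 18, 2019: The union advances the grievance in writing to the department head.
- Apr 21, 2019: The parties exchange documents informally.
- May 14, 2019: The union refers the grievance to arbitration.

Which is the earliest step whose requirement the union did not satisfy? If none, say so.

Step 1 — counting 34 days from Mar 12, 2019 (when the grieved event occurs) gives a deadline of Apr 15, 2019; done Apr 4, 2019 — timely.
Step 2 — 12 and 42 days from Apr 4, 2019 (when the written grievance is presented to the supervisor) are Apr 16, 2019 and May 16, 2019 respectively; done Apr 18, 2019, which is between those dates.
Step 3 — must wait 20 days from Apr 28, 2019 (end of the 10-day comment period, which began when the grievance is advanced to the department head on Apr 18, 2019), so not before May 18, 2019; acted on May 14, 2019, 4 days prematurely.
That is the first point of non-compliance.

Step 3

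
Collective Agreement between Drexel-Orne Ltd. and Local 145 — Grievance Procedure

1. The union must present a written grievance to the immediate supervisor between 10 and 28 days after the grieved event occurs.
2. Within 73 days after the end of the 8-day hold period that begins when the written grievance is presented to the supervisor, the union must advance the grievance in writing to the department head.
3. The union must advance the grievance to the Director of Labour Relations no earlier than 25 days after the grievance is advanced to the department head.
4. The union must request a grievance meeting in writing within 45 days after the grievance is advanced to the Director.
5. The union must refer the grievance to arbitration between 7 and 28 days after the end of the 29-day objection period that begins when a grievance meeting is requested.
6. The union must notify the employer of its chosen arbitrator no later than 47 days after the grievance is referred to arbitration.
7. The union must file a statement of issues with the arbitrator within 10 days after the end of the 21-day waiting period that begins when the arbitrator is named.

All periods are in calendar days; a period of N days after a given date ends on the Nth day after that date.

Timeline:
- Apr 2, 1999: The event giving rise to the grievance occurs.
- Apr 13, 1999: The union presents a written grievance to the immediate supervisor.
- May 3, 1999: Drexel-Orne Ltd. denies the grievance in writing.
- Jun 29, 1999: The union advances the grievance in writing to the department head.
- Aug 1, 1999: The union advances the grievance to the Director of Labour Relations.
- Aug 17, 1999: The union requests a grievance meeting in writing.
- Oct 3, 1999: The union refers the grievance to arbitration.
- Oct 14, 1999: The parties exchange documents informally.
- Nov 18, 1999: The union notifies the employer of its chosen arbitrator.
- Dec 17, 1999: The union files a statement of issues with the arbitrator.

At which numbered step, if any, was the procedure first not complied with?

None — every step was satisfied

(1) the permitted window runs from Apr 2, 1999 + 10 = Apr 12, 1999 to Apr 2, 1999 + 28 = Apr 30, 1999; Apr 13, 1999 falls inside that range.
(2) due by Apr 21, 1999 + 73 days = Jul 3, 1999; Jun 29, 1999 is within that limit.
(3) permitted from Jun 29, 1999 + 25 days = Jul 24, 1999 onward; done Aug 1, 1999, after the minimum wait.
(4) due by Aug 1, 1999 + 45 days = Sep 15, 1999; done Aug 17, 1999 — timely.
(5) the permitted window runs from Sep 15, 1999 + 7 = Sep 22, 1999 to Sep 15, 1999 + 28 = Oct 13, 1999; done Oct 3, 1999 — within the window.
(6) due by Oct 3, 1999 + 47 days = Nov 19, 1999; completed Nov 18, 1999, before the deadline.
(7) due by Dec 9, 1999 + 10 days = Dec 19, 1999; done Dec 17, 1999 — timely.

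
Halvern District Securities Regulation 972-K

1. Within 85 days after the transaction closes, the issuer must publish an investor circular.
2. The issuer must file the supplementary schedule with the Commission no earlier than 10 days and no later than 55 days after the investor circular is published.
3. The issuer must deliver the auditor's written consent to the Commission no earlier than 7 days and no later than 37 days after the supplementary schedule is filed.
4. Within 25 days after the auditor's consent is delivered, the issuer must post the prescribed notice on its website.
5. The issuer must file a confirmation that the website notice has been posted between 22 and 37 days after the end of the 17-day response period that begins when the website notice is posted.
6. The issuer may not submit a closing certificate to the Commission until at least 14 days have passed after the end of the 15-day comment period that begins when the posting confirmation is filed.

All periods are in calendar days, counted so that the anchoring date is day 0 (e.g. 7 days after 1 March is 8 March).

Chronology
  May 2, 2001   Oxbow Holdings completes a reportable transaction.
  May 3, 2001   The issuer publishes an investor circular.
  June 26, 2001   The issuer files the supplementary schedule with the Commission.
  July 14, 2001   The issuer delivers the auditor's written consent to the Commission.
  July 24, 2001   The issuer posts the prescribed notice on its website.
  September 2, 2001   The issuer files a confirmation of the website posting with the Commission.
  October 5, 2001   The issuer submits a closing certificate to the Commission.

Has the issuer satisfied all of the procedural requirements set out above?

Step 1: 85 days after May 2, 2001 (when the transaction closes) is July 26, 2001; May 3, 2001 is within that limit.
Step 2: the window is 10–55 days after May 3, 2001 (when the investor circular is published), so May 13, 2001 through June 27, 2001; done June 26, 2001, which is between those dates.
Step 3: the window is 7–37 days after June 26, 2001 (when the supplementary schedule is filed), so July 3, 2001 through August 2, 2001; July 14, 2001 falls inside that range.
Step 4: 25 days after July 14, 2001 (when the auditor's consent is delivered) is August 8, 2001; July 24, 2001 is within that limit.
Step 5: the window is 22–37 days after August 10, 2001 (end of the 17-day response period, which began when the website notice is posted on July 24, 2001), so September 1, 2001 through September 16, 2001; September 2, 2001 falls inside that range.
Step 6: the earliest permitted date is 14 days after September 17, 2001 (end of the 15-day comment period, which began when the posting confirmation is filed on September 2, 2001), i.e. October 1, 2001; done October 5, 2001 — permitted.

Yes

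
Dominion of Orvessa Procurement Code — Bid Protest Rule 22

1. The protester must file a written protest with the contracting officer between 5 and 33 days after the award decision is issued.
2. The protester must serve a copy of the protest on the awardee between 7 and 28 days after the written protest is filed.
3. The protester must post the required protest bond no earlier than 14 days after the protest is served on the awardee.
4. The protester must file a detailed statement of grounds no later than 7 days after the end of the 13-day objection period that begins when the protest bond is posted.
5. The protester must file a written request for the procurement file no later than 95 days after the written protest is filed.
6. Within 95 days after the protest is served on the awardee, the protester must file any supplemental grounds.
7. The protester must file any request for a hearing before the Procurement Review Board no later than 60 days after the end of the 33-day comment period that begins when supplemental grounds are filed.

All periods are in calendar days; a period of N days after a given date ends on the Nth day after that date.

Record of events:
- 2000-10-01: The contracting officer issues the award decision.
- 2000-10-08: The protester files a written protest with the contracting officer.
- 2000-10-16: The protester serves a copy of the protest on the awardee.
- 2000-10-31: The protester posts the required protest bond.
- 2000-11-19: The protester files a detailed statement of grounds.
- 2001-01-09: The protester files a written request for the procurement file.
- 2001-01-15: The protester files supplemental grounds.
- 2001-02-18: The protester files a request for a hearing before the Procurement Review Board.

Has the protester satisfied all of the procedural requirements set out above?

Yes

Step 1 — 5 and 33 days from 2000-10-01 (when the award decision is issued) are 2000-10-06 and 2000-11-03 respectively; done 2000-10-08 — within the window.
Step 2 — 7 and 28 days from 2000-10-08 (when the written protest is filed) are 2000-10-15 and 2000-11-05 respectively; done 2000-10-16, which is between those dates.
Step 3 — must wait 14 days from 2000-10-16 (when the protest is served on the awardee), so not before 2000-10-30; done 2000-10-31 — permitted.
Step 4 — counting 7 days from 2000-11-13 (end of the 13-day objection period, which began when the protest bond is posted on 2000-10-31) gives a deadline of 2000-11-20; done 2000-11-19 — timely.
Step 5 — counting 95 days from 2000-10-08 (when the written protest is filed) gives a deadline of 2001-01-11; done 2001-01-09 — timely.
Step 6 — counting 95 days from 2000-10-16 (when the protest is served on the awardee) gives a deadline of 2001-01-19; done 2001-01-15 — timely.
Step 7 — counting 60 days from 2001-02-17 (end of the 33-day comment period, which began when supplemental grounds are filed on 2001-01-15) gives a deadline of 2001-04-18; done 2001-02-18 — timely.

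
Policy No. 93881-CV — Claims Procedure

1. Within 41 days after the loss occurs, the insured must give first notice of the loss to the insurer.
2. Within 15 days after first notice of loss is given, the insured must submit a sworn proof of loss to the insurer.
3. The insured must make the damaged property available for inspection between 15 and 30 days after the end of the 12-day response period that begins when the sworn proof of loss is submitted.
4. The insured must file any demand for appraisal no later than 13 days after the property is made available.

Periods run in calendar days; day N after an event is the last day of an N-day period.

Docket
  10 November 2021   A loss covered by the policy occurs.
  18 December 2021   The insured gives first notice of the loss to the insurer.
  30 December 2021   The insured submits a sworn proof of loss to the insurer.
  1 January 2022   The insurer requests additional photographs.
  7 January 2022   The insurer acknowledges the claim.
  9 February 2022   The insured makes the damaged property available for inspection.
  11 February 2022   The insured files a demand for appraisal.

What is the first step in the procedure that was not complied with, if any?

Step 1 — counting 41 days from 10 November 2021 (when the loss occurs) gives a deadline of 21 December 2021; done 18 December 2021 — timely.
Step 2 — counting 15 days from 18 December 2021 (when first notice of loss is given) gives a deadline of 2 January 2022; completed 30 December 2021, before the deadline.
Step 3 — 15 and 30 days from 11 January 2022 (end of the 12-day response period, which began when the sworn proof of loss is submitted on 30 December 2021) are 26 January 2022 and 10 February 2022 respectively; done 9 February 2022 — within the window.
Step 4 — counting 13 days from 9 February 2022 (when the property is made available) gives a deadline of 22 February 2022; done 11 February 2022 — timely.

None — every step was satisfied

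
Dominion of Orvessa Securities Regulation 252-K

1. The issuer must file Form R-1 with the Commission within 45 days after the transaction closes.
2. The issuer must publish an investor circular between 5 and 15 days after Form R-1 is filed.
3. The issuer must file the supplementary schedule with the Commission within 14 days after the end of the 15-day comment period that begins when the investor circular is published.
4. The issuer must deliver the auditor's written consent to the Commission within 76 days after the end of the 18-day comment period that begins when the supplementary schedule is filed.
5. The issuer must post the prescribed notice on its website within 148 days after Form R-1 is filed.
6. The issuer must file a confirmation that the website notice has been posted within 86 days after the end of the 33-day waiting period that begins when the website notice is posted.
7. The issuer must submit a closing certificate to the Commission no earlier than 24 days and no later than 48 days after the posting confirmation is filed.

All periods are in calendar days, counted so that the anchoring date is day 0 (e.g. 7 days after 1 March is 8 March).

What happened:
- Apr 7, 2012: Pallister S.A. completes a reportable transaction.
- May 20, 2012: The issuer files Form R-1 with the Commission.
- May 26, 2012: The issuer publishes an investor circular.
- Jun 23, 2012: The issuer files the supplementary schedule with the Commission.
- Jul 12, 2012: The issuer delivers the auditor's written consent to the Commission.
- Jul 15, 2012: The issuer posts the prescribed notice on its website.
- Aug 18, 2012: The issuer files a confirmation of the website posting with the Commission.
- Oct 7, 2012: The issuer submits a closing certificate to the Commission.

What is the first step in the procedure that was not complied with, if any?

Step 1 — counting 45 days from Apr 7, 2012 (when the transaction closes) gives a deadline of May 22, 2012; May 20, 2012 is within that limit.
Step 2 — 5 and 15 days from May 20, 2012 (when Form R-1 is filed) are May 25, 2012 and Jun 4, 2012 respectively; May 26, 2012 falls inside that range.
Step 3 — counting 14 days from Jun 10, 2012 (end of the 15-day comment period, which began when the investor circular is published on May 26, 2012) gives a deadline of Jun 24, 2012; completed Jun 23, 2012, before the deadline.
Step 4 — counting 76 days from Jul 11, 2012 (end of the 18-day comment period, which began when the supplementary schedule is filed on Jun 23, 2012) gives a deadline of Sep 25, 2012; completed Jul 12, 2012, before the deadline.
Step 5 — counting 148 days from May 20, 2012 (when Form R-1 is filed) gives a deadline of Oct 15, 2012; completed Jul 15, 2012, before the deadline.
Step 6 — counting 86 days from Aug 17, 2012 (end of the 33-day waiting period, which began when the website notice is posted on Jul 15, 2012) gives a deadline of Nov 11, 2012; completed Aug 18, 2012, before the deadline.
Step 7 — 24 and 48 days from Aug 18, 2012 (when the posting confirmation is filed) are Sep 11, 2012 and Oct 5, 2012 respectively; done Oct 7, 2012 — 2 days after the window closed.

Step 7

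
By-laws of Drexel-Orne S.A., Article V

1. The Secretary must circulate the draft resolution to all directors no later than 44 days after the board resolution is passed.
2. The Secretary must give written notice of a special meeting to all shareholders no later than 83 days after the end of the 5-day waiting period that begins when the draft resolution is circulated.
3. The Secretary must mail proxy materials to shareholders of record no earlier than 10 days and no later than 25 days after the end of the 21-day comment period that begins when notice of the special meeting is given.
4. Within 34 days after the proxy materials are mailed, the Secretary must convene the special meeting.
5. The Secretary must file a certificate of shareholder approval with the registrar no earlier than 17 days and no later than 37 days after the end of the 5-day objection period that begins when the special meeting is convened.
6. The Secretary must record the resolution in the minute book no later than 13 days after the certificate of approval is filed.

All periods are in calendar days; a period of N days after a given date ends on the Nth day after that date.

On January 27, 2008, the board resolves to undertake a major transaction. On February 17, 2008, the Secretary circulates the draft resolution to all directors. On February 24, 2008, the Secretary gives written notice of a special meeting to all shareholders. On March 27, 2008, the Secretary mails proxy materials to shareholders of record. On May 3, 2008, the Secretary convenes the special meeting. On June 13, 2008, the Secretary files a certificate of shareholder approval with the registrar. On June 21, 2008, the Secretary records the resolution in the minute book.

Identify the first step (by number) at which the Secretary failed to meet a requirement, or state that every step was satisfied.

Step 1: 44 days after January 27, 2008 (when the board resolution is passed) is March 11, 2008; done February 17, 2008 — timely.
Step 2: 83 days after February 22, 2008 (end of the 5-day waiting period, which began when the draft resolution is circulated on February 17, 2008) is May 15, 2008; completed February 24, 2008, before the deadline.
Step 3: the window is 10–25 days after March 16, 2008 (end of the 21-day comment period, which began when notice of the special meeting is given on February 24, 2008), so March 26, 2008 through April 10, 2008; March 27, 2008 falls inside that range.
Step 4: 34 days after March 27, 2008 (when the proxy materials are mailed) is April 30, 2008; not done until May 3, 2008, 3 days after the deadline.

Step 4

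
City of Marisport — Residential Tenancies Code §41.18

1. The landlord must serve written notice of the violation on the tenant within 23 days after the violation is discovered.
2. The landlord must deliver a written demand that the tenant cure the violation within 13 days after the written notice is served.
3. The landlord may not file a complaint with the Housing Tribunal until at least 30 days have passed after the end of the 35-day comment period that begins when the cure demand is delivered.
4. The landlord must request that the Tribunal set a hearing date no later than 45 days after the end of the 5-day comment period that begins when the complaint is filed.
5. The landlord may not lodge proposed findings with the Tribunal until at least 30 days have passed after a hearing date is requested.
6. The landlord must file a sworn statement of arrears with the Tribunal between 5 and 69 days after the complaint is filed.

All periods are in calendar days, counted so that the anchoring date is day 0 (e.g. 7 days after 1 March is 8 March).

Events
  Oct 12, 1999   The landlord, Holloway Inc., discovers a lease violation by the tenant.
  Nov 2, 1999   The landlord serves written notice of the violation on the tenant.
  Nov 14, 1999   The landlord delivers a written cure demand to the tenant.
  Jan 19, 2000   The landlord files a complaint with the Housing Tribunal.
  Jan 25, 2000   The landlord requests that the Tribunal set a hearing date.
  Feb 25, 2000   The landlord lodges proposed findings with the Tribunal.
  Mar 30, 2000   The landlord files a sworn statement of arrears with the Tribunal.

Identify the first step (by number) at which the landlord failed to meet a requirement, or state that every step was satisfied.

Step 1: 23 days after Oct 12, 1999 (when the violation is discovered) is Nov 4, 1999; done Nov 2, 1999 — timely.
Step 2: 13 days after Nov 2, 1999 (when the written notice is served) is Nov 15, 1999; completed Nov 14, 1999, before the deadline.
Step 3: the earliest permitted date is 30 days after Dec 19, 1999 (end of the 35-day comment period, which began when the cure demand is delivered on Nov 14, 1999), i.e. Jan 18, 2000; done Jan 19, 2000, after the minimum wait.
Step 4: 45 days after Jan 24, 2000 (end of the 5-day comment period, which began when the complaint is filed on Jan 19, 2000) is Mar 9, 2000; done Jan 25, 2000 — timely.
Step 5: the earliest permitted date is 30 days after Jan 25, 2000 (when a hearing date is requested), i.e. Feb 24, 2000; Feb 25, 2000 is on or after that date.
Step 6: the window is 5–69 days after Jan 19, 2000 (when the complaint is filed), so Jan 24, 2000 through Mar 28, 2000; Mar 30, 2000 is 2 days past the end of the window.
The analysis stops there.

Step 6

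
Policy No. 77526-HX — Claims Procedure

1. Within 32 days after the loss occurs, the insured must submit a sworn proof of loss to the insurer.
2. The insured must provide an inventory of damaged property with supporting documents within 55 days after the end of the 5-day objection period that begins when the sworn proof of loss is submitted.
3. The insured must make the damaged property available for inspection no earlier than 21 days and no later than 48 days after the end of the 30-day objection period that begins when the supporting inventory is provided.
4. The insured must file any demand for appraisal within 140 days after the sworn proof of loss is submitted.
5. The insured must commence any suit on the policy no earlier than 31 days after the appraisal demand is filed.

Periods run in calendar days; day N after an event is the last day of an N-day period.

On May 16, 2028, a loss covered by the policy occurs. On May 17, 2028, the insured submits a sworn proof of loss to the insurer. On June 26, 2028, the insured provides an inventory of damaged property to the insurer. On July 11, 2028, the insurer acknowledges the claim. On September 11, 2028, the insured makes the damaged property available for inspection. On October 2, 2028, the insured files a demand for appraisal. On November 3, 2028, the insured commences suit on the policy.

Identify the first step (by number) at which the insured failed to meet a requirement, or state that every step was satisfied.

Step 1 — counting 32 days from May 16, 2028 (when the loss occurs) gives a deadline of June 17, 2028; done May 17, 2028 — timely.
Step 2 — counting 55 days from May 22, 2028 (end of the 5-day objection period, which began when the sworn proof of loss is submitted on May 17, 2028) gives a deadline of July 16, 2028; completed June 26, 2028, before the deadline.
Step 3 — 21 and 48 days from July 26, 2028 (end of the 30-day objection period, which began when the supporting inventory is provided on June 26, 2028) are August 16, 2028 and September 12, 2028 respectively; done September 11, 2028, which is between those dates.
Step 4 — counting 140 days from May 17, 2028 (when the sworn proof of loss is submitted) gives a deadline of October 4, 2028; October 2, 2028 is within that limit.
Step 5 — must wait 31 days from October 2, 2028 (when the appraisal demand is filed), so not before November 2, 2028; done November 3, 2028 — permitted.

None — every step was satisfied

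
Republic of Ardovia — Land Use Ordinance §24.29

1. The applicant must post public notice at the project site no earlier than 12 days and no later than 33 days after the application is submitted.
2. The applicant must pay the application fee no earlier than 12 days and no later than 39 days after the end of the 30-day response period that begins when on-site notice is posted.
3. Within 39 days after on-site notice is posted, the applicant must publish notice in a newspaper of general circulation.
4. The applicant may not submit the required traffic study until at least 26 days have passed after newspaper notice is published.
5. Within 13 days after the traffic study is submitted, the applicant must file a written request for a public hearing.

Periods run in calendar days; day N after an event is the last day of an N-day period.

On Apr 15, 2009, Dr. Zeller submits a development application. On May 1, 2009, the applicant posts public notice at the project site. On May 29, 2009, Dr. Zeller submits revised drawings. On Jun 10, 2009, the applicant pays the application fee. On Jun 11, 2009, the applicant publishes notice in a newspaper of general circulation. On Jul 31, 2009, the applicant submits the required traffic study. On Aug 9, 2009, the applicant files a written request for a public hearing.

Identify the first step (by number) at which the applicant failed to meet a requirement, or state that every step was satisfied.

Step 2

Step 1: the window is 12–33 days after Apr 15, 2009 (when the application is submitted), so Apr 27, 2009 through May 18, 2009; May 1, 2009 falls inside that range.
Step 2: the window is 12–39 days after May 31, 2009 (end of the 30-day response period, which began when on-site notice is posted on May 1, 2009), so Jun 12, 2009 through Jul 9, 2009; done Jun 10, 2009 — 2 days before the window opened.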